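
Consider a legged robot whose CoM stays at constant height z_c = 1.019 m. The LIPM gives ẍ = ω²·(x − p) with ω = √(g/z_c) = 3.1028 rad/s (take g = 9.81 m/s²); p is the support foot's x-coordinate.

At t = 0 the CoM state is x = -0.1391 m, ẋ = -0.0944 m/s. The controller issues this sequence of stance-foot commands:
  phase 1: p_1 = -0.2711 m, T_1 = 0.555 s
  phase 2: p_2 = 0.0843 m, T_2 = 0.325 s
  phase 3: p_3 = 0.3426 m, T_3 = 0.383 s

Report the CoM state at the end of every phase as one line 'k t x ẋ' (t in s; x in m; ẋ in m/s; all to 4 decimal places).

1 0.5550 0.0276 0.8368
2 0.8800 0.3167 1.0906
3 1.2630 0.8194 1.8363

phase 1: p=-0.2711, T=0.555, ωT=1.722054, cosh=2.887355, sinh=2.708656; start (x,ẋ)=(-0.139100, -0.094400) → end (x,ẋ)=(0.027622, 0.836817)
phase 2: p=0.0843, T=0.325, ωT=1.008410, cosh=1.553019, sinh=1.188220; start (x,ẋ)=(0.027622, 0.836817) → end (x,ẋ)=(0.316738, 1.090633)
phase 3: p=0.3426, T=0.383, ωT=1.188372, cosh=1.793226, sinh=1.488509; start (x,ẋ)=(0.316738, 1.090633) → end (x,ẋ)=(0.819434, 1.836307)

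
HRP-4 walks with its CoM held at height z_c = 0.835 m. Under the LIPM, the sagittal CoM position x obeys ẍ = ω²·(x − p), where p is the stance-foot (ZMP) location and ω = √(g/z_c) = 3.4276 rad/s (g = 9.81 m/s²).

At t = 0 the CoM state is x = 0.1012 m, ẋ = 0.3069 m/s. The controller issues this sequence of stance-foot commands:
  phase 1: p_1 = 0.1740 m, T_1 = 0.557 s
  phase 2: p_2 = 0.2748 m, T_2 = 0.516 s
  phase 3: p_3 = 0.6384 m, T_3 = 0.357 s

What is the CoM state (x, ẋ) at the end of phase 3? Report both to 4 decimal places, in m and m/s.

phase 1: p=0.1740, T=0.557, ωT=1.909173, cosh=3.447855, sinh=3.299652; start (x,ẋ)=(0.101200, 0.306900) → end (x,ẋ)=(0.218440, 0.234787)
phase 2: p=0.2748, T=0.516, ωT=1.768642, cosh=3.016724, sinh=2.846160; start (x,ẋ)=(0.218440, 0.234787) → end (x,ẋ)=(0.299736, 0.158467)
phase 3: p=0.6384, T=0.357, ωT=1.223653, cosh=1.846869, sinh=1.552715; start (x,ẋ)=(0.299736, 0.158467) → end (x,ẋ)=(0.084719, -1.509730)

x = 0.0847, ẋ = -1.5097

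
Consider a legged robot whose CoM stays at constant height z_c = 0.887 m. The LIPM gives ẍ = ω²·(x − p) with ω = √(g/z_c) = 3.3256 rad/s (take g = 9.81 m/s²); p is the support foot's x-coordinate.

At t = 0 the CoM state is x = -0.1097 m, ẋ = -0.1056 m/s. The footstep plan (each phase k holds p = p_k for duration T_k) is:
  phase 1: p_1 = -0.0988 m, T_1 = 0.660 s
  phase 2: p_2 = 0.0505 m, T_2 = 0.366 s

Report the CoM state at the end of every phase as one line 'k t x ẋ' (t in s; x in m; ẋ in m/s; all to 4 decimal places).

phase 1: p=-0.0988, T=0.660, ωT=2.194896, cosh=4.545219, sinh=4.433849; start (x,ẋ)=(-0.109700, -0.105600) → end (x,ẋ)=(-0.289134, -0.640698)
phase 2: p=0.0505, T=0.366, ωT=1.217170, cosh=1.836841, sinh=1.540774; start (x,ẋ)=(-0.289134, -0.640698) → end (x,ẋ)=(-0.870193, -2.917142)

1 0.6600 -0.2891 -0.6407
2 1.0260 -0.8702 -2.9171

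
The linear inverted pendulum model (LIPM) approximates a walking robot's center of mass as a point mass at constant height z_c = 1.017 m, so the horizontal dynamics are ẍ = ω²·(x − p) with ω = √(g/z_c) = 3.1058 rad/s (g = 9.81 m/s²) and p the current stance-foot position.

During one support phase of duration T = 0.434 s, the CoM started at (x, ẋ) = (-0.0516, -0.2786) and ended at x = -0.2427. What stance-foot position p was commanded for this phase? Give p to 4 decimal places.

p = -0.0231

ωT = 3.1058·0.434 = 1.347917; cosh(ωT) = 2.054590, sinh(ωT) = 1.794809
x(T) = p + (x₀−p)·cosh(ωT) + (ẋ₀/ω)·sinh(ωT) ⇒ p·(1 − cosh) = x(T) − x₀·cosh − (ẋ₀/ω)·sinh
numerator   = -0.2427 − (-0.0516)·2.054590 − (-0.2786/3.1058)·1.794809 = 0.024317
denominator = 1 − 2.054590 = -1.054590
p = 0.024317 / -1.054590 = -0.0231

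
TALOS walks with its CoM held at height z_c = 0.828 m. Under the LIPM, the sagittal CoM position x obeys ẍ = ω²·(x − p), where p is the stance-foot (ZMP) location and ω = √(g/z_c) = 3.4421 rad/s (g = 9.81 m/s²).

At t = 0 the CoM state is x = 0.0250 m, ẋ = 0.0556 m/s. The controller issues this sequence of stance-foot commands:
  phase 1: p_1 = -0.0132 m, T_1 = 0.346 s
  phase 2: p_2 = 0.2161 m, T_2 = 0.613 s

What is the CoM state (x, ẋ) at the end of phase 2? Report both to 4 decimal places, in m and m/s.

phase 1: p=-0.0132, T=0.346, ωT=1.190967, cosh=1.797094, sinh=1.493166; start (x,ẋ)=(0.025000, 0.055600) → end (x,ẋ)=(0.079568, 0.296252)
phase 2: p=0.2161, T=0.613, ωT=2.110007, cosh=4.184769, sinh=4.063532; start (x,ẋ)=(0.079568, 0.296252) → end (x,ẋ)=(-0.005518, -0.669938)

x = -0.0055, ẋ = -0.6699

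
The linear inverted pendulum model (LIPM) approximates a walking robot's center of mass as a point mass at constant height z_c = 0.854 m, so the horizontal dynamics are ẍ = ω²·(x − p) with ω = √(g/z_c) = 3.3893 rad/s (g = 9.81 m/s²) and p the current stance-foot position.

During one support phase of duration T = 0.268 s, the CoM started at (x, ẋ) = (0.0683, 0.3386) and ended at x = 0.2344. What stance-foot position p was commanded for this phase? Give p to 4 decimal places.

p = -0.0729

ωT = 3.3893·0.268 = 0.908332; cosh(ωT) = 1.441690, sinh(ωT) = 1.038494
x(T) = p + (x₀−p)·cosh(ωT) + (ẋ₀/ω)·sinh(ωT) ⇒ p·(1 − cosh) = x(T) − x₀·cosh − (ẋ₀/ω)·sinh
numerator   = 0.2344 − (0.0683)·1.441690 − (0.3386/3.3893)·1.038494 = 0.032184
denominator = 1 − 1.441690 = -0.441690
p = 0.032184 / -0.441690 = -0.0729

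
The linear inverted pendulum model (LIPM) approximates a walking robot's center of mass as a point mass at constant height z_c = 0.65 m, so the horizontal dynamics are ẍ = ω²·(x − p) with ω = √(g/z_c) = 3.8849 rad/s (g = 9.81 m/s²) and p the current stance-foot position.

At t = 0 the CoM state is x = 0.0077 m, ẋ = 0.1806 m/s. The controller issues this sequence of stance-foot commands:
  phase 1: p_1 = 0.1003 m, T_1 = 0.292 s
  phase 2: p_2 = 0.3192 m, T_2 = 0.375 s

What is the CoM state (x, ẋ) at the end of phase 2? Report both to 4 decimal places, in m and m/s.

x = -0.4890, ẋ = -2.9012

phase 1: p=0.1003, T=0.292, ωT=1.134391, cosh=1.715448, sinh=1.393830; start (x,ẋ)=(0.007700, 0.180600) → end (x,ẋ)=(0.006245, -0.191609)
phase 2: p=0.3192, T=0.375, ωT=1.456838, cosh=2.262668, sinh=2.029696; start (x,ẋ)=(0.006245, -0.191609) → end (x,ẋ)=(-0.489020, -2.901246)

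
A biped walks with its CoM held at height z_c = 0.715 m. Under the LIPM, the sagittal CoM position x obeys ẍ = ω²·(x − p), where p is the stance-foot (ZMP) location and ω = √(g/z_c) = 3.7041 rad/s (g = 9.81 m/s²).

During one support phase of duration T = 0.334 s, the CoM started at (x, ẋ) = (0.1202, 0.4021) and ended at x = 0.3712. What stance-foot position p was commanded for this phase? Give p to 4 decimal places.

p = 0.0284

ωT = 3.7041·0.334 = 1.237169; cosh(ωT) = 1.868025, sinh(ωT) = 1.577821
x(T) = p + (x₀−p)·cosh(ωT) + (ẋ₀/ω)·sinh(ωT) ⇒ p·(1 − cosh) = x(T) − x₀·cosh − (ẋ₀/ω)·sinh
numerator   = 0.3712 − (0.1202)·1.868025 − (0.4021/3.7041)·1.577821 = -0.024618
denominator = 1 − 1.868025 = -0.868025
p = -0.024618 / -0.868025 = 0.0284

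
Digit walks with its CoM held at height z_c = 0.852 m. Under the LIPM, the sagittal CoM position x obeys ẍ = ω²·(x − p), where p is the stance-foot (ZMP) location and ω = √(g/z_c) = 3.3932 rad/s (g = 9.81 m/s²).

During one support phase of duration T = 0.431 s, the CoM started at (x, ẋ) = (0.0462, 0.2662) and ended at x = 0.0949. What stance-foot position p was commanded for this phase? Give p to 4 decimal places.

p = 0.1337

ωT = 3.3932·0.431 = 1.462469; cosh(ωT) = 2.274134, sinh(ωT) = 2.042471
x(T) = p + (x₀−p)·cosh(ωT) + (ẋ₀/ω)·sinh(ωT) ⇒ p·(1 − cosh) = x(T) − x₀·cosh − (ẋ₀/ω)·sinh
numerator   = 0.0949 − (0.0462)·2.274134 − (0.2662/3.3932)·2.042471 = -0.170399
denominator = 1 − 2.274134 = -1.274134
p = -0.170399 / -1.274134 = 0.1337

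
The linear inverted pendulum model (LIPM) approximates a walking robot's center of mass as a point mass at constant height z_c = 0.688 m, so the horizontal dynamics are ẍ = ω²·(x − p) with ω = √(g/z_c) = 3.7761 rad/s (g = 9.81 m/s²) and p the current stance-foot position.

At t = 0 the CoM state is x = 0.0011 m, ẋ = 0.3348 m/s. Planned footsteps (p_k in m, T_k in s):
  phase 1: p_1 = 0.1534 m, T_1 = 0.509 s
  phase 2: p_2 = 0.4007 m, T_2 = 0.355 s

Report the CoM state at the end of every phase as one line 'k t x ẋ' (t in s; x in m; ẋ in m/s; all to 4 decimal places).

1 0.5090 -0.0817 -0.7546
2 0.8640 -0.9397 -4.7823

phase 1: p=0.1534, T=0.509, ωT=1.922035, cosh=3.490581, sinh=3.344272; start (x,ẋ)=(0.001100, 0.334800) → end (x,ẋ)=(-0.081703, -0.754644)
phase 2: p=0.4007, T=0.355, ωT=1.340515, cosh=2.041362, sinh=1.779651; start (x,ẋ)=(-0.081703, -0.754644) → end (x,ẋ)=(-0.939717, -4.782315)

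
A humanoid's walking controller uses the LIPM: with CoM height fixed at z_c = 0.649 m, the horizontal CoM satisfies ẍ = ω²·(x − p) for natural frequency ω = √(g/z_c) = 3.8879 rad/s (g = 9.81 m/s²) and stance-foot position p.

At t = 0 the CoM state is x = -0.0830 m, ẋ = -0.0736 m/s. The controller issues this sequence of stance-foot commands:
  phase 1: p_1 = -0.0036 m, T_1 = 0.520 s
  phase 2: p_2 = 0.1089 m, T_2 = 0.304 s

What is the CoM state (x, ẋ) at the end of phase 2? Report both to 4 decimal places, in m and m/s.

phase 1: p=-0.0036, T=0.520, ωT=2.021708, cosh=3.841820, sinh=3.709391; start (x,ẋ)=(-0.083000, -0.073600) → end (x,ẋ)=(-0.378861, -1.427844)
phase 2: p=0.1089, T=0.304, ωT=1.181922, cosh=1.783661, sinh=1.476972; start (x,ẋ)=(-0.378861, -1.427844) → end (x,ẋ)=(-1.303524, -5.347673)

x = -1.3035, ẋ = -5.3477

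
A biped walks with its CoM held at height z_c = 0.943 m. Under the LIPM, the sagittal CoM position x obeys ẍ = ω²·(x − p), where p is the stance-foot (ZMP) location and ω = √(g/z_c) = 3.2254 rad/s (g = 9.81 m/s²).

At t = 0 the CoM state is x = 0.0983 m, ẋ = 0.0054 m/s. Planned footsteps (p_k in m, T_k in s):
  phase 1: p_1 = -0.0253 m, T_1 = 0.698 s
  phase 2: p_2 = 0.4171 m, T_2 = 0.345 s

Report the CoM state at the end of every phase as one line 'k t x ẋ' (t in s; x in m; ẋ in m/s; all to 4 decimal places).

phase 1: p=-0.0253, T=0.698, ωT=2.251329, cosh=4.802807, sinh=4.697548; start (x,ẋ)=(0.098300, 0.005400) → end (x,ẋ)=(0.576192, 1.898657)
phase 2: p=0.4171, T=0.345, ωT=1.112763, cosh=1.685702, sinh=1.357052; start (x,ẋ)=(0.576192, 1.898657) → end (x,ẋ)=(1.484120, 3.896919)

1 0.6980 0.5762 1.8987
2 1.0430 1.4841 3.8969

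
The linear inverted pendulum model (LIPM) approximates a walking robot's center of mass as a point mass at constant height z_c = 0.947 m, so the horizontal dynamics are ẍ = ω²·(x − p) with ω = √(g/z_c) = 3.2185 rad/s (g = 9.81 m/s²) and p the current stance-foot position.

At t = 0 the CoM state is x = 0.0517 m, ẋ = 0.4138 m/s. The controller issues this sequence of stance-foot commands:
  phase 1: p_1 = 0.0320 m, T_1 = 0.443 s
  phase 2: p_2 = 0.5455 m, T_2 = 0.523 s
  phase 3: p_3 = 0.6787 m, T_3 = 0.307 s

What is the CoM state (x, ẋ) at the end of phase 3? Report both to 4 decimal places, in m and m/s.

phase 1: p=0.0320, T=0.443, ωT=1.425795, cosh=2.200742, sinh=1.960425; start (x,ẋ)=(0.051700, 0.413800) → end (x,ẋ)=(0.327405, 1.034967)
phase 2: p=0.5455, T=0.523, ωT=1.683276, cosh=2.784462, sinh=2.598698; start (x,ẋ)=(0.327405, 1.034967) → end (x,ẋ)=(0.773880, 1.057698)
phase 3: p=0.6787, T=0.307, ωT=0.988079, cosh=1.529181, sinh=1.156890; start (x,ẋ)=(0.773880, 1.057698) → end (x,ẋ)=(1.204438, 1.971811)

x = 1.2044, ẋ = 1.9718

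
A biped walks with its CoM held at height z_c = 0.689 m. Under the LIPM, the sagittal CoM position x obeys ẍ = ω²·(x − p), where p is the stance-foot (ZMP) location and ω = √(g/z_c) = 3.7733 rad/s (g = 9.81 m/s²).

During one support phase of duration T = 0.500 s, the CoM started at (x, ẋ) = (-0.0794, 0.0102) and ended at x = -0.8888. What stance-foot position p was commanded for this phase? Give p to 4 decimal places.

p = 0.2652

ωT = 3.7733·0.500 = 1.886650; cosh(ωT) = 3.374405, sinh(ωT) = 3.222826
x(T) = p + (x₀−p)·cosh(ωT) + (ẋ₀/ω)·sinh(ωT) ⇒ p·(1 − cosh) = x(T) − x₀·cosh − (ẋ₀/ω)·sinh
numerator   = -0.8888 − (-0.0794)·3.374405 − (0.0102/3.7733)·3.222826 = -0.629584
denominator = 1 − 3.374405 = -2.374405
p = -0.629584 / -2.374405 = 0.2652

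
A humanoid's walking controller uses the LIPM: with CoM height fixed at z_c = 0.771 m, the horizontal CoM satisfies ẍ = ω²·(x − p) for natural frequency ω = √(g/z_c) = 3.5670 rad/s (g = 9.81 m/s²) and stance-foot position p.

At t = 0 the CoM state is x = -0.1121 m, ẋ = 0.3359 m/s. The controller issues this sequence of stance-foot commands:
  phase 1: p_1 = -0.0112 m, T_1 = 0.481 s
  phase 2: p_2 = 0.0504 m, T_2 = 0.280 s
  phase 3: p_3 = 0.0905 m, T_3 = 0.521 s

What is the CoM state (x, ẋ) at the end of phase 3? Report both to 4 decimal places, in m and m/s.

x = -0.9062, ẋ = -3.5130

phase 1: p=-0.0112, T=0.481, ωT=1.715727, cosh=2.870275, sinh=2.690442; start (x,ẋ)=(-0.112100, 0.335900) → end (x,ẋ)=(-0.047455, -0.004192)
phase 2: p=0.0504, T=0.280, ωT=0.998760, cosh=1.541625, sinh=1.173289; start (x,ẋ)=(-0.047455, -0.004192) → end (x,ẋ)=(-0.101835, -0.415999)
phase 3: p=0.0905, T=0.521, ωT=1.858407, cosh=3.284716, sinh=3.128796; start (x,ẋ)=(-0.101835, -0.415999) → end (x,ẋ)=(-0.906159, -3.512975)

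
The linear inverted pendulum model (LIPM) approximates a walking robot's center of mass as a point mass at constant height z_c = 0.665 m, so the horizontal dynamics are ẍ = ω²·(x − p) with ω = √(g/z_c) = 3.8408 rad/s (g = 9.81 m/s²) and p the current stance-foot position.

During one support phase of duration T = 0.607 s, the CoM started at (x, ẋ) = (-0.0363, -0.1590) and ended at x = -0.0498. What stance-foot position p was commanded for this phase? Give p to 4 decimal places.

ωT = 3.8408·0.607 = 2.331366; cosh(ωT) = 5.194575, sinh(ωT) = 5.097412
x(T) = p + (x₀−p)·cosh(ωT) + (ẋ₀/ω)·sinh(ωT) ⇒ p·(1 − cosh) = x(T) − x₀·cosh − (ẋ₀/ω)·sinh
numerator   = -0.0498 − (-0.0363)·5.194575 − (-0.1590/3.8408)·5.097412 = 0.349784
denominator = 1 − 5.194575 = -4.194575
p = 0.349784 / -4.194575 = -0.0834

p = -0.0834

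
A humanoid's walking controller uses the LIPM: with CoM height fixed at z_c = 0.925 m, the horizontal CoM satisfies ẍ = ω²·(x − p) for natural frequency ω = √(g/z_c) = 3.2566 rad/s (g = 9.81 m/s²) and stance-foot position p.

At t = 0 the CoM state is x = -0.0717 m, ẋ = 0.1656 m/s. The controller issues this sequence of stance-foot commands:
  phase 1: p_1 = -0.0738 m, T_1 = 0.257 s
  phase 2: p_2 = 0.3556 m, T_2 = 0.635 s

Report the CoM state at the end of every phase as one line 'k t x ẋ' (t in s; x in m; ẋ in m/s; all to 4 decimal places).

1 0.2570 -0.0232 0.2335
2 0.8920 -0.8873 -3.8622

phase 1: p=-0.0738, T=0.257, ωT=0.836946, cosh=1.371167, sinh=0.938137; start (x,ẋ)=(-0.071700, 0.165600) → end (x,ẋ)=(-0.023216, 0.233481)
phase 2: p=0.3556, T=0.635, ωT=2.067941, cosh=4.017484, sinh=3.891038; start (x,ẋ)=(-0.023216, 0.233481) → end (x,ẋ)=(-0.887319, -3.862178)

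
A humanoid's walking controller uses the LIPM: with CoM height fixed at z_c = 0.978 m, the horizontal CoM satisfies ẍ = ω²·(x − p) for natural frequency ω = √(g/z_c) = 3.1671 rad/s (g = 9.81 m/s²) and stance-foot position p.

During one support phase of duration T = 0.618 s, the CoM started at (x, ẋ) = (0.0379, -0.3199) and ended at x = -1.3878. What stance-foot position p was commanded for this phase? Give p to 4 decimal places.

p = 0.4498

ωT = 3.1671·0.618 = 1.957268; cosh(ωT) = 3.610600, sinh(ωT) = 3.469356
x(T) = p + (x₀−p)·cosh(ωT) + (ẋ₀/ω)·sinh(ωT) ⇒ p·(1 − cosh) = x(T) − x₀·cosh − (ẋ₀/ω)·sinh
numerator   = -1.3878 − (0.0379)·3.610600 − (-0.3199/3.1671)·3.469356 = -1.174212
denominator = 1 − 3.610600 = -2.610600
p = -1.174212 / -2.610600 = 0.4498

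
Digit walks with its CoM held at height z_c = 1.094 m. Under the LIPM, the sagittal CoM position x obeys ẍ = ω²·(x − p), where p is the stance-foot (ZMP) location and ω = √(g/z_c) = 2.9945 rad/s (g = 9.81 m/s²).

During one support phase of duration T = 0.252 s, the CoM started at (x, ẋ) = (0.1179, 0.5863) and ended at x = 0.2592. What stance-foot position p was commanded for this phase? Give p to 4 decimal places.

p = 0.1878

ωT = 2.9945·0.252 = 0.754614; cosh(ωT) = 1.298491, sinh(ωT) = 0.828299
x(T) = p + (x₀−p)·cosh(ωT) + (ẋ₀/ω)·sinh(ωT) ⇒ p·(1 − cosh) = x(T) − x₀·cosh − (ẋ₀/ω)·sinh
numerator   = 0.2592 − (0.1179)·1.298491 − (0.5863/2.9945)·0.828299 = -0.056067
denominator = 1 − 1.298491 = -0.298491
p = -0.056067 / -0.298491 = 0.1878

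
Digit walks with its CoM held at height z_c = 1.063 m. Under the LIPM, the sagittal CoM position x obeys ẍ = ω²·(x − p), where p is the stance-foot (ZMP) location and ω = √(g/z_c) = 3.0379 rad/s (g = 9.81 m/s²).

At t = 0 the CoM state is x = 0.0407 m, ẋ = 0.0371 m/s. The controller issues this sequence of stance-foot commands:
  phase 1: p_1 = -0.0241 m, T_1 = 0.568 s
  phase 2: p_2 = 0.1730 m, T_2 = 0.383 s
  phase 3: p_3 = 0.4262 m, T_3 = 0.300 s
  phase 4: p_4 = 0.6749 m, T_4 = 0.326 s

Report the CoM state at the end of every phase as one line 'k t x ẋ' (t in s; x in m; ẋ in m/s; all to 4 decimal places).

phase 1: p=-0.0241, T=0.568, ωT=1.725527, cosh=2.896780, sinh=2.718701; start (x,ẋ)=(0.040700, 0.037100) → end (x,ẋ)=(0.196813, 0.642663)
phase 2: p=0.1730, T=0.383, ωT=1.163516, cosh=1.756777, sinh=1.444391; start (x,ẋ)=(0.196813, 0.642663) → end (x,ẋ)=(0.520393, 1.233505)
phase 3: p=0.4262, T=0.300, ωT=0.911370, cosh=1.444851, sinh=1.042878; start (x,ẋ)=(0.520393, 1.233505) → end (x,ẋ)=(0.985744, 2.080650)
phase 4: p=0.6749, T=0.326, ωT=0.990355, cosh=1.531818, sinh=1.160373; start (x,ẋ)=(0.985744, 2.080650) → end (x,ẋ)=(1.945792, 4.282930)

1 0.5680 0.1968 0.6427
2 0.9510 0.5204 1.2335
3 1.2510 0.9857 2.0806
4 1.5770 1.9458 4.2829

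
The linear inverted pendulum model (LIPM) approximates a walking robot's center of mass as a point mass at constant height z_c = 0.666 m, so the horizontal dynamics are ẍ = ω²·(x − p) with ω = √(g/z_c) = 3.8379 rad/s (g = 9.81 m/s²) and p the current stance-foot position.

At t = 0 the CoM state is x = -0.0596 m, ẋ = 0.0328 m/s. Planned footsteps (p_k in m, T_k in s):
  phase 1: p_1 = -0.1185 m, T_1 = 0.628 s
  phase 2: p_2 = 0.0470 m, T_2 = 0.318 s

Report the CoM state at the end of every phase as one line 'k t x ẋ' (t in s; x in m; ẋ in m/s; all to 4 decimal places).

1 0.6280 0.2593 1.4326
2 0.9460 1.0155 3.8992

phase 1: p=-0.1185, T=0.628, ωT=2.410201, cosh=5.612999, sinh=5.523202; start (x,ẋ)=(-0.059600, 0.032800) → end (x,ẋ)=(0.259309, 1.432639)
phase 2: p=0.0470, T=0.318, ωT=1.220452, cosh=1.841908, sinh=1.546812; start (x,ẋ)=(0.259309, 1.432639) → end (x,ẋ)=(1.015458, 3.899163)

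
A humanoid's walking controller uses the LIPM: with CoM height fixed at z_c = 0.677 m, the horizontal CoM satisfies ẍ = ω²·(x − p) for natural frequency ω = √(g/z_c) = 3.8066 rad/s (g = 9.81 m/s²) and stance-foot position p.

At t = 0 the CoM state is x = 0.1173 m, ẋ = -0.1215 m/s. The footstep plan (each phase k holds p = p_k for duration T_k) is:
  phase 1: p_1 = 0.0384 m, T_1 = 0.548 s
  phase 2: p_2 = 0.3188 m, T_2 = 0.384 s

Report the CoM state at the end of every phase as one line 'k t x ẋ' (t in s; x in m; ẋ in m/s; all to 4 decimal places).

phase 1: p=0.0384, T=0.548, ωT=2.086017, cosh=4.088478, sinh=3.964297; start (x,ẋ)=(0.117300, -0.121500) → end (x,ẋ)=(0.234447, 0.693890)
phase 2: p=0.3188, T=0.384, ωT=1.461734, cosh=2.272634, sinh=2.040800; start (x,ẋ)=(0.234447, 0.693890) → end (x,ẋ)=(0.499107, 0.921665)

1 0.5480 0.2344 0.6939
2 0.9320 0.4991 0.9217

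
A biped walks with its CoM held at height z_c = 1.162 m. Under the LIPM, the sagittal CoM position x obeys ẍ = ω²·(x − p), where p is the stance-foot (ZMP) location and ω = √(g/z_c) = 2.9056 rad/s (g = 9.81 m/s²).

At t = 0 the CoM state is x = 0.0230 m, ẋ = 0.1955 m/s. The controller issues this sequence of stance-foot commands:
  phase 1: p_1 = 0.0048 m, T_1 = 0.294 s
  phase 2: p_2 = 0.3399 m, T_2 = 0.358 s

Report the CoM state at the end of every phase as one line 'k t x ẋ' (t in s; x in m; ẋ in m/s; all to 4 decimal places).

phase 1: p=0.0048, T=0.294, ωT=0.854246, cosh=1.387603, sinh=0.962000; start (x,ẋ)=(0.023000, 0.195500) → end (x,ẋ)=(0.094781, 0.322149)
phase 2: p=0.3399, T=0.358, ωT=1.040205, cosh=1.591589, sinh=1.238207; start (x,ẋ)=(0.094781, 0.322149) → end (x,ẋ)=(0.087054, -0.369143)

1 0.2940 0.0948 0.3221
2 0.6520 0.0871 -0.3691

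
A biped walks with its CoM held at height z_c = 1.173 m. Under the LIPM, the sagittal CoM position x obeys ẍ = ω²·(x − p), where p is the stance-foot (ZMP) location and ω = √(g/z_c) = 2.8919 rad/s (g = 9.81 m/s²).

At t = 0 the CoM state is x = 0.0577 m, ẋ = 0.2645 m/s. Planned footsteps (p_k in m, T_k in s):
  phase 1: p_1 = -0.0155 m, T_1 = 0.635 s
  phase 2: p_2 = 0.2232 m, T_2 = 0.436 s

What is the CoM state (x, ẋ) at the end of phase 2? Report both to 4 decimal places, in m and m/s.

x = 1.5904, ẋ = 4.1517

phase 1: p=-0.0155, T=0.635, ωT=1.836357, cosh=3.216518, sinh=3.057121; start (x,ẋ)=(0.057700, 0.264500) → end (x,ẋ)=(0.499561, 1.497922)
phase 2: p=0.2232, T=0.436, ωT=1.260868, cosh=1.905946, sinh=1.622538; start (x,ẋ)=(0.499561, 1.497922) → end (x,ẋ)=(1.590357, 4.151703)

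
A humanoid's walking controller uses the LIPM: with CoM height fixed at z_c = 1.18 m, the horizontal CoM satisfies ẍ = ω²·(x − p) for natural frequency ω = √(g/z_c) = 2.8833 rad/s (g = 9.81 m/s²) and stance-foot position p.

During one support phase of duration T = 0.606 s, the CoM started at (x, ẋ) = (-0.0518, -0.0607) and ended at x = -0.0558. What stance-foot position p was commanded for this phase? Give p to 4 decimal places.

ωT = 2.8833·0.606 = 1.747280; cosh(ωT) = 2.956609, sinh(ωT) = 2.782361
x(T) = p + (x₀−p)·cosh(ωT) + (ẋ₀/ω)·sinh(ωT) ⇒ p·(1 − cosh) = x(T) − x₀·cosh − (ẋ₀/ω)·sinh
numerator   = -0.0558 − (-0.0518)·2.956609 − (-0.0607/2.8833)·2.782361 = 0.155927
denominator = 1 − 2.956609 = -1.956609
p = 0.155927 / -1.956609 = -0.0797

p = -0.0797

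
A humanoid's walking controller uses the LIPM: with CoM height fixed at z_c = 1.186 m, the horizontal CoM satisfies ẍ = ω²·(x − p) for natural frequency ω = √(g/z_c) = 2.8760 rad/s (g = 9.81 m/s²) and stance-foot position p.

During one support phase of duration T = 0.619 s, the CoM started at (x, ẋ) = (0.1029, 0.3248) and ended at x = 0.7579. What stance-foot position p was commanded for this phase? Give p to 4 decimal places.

ωT = 2.8760·0.619 = 1.780244; cosh(ωT) = 3.049950, sinh(ωT) = 2.881353
x(T) = p + (x₀−p)·cosh(ωT) + (ẋ₀/ω)·sinh(ωT) ⇒ p·(1 − cosh) = x(T) − x₀·cosh − (ẋ₀/ω)·sinh
numerator   = 0.7579 − (0.1029)·3.049950 − (0.3248/2.8760)·2.881353 = 0.118656
denominator = 1 − 3.049950 = -2.049950
p = 0.118656 / -2.049950 = -0.0579

p = -0.0579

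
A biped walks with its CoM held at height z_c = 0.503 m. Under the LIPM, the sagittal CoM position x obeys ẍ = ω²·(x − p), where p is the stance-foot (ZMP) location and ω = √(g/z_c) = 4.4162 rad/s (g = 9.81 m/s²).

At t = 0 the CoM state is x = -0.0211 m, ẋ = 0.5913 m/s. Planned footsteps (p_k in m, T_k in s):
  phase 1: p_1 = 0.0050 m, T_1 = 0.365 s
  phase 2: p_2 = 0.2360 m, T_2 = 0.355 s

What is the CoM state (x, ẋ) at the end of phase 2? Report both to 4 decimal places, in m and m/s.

x = 0.9503, ẋ = 3.3965

phase 1: p=0.0050, T=0.365, ωT=1.611913, cosh=2.605948, sinh=2.406443; start (x,ẋ)=(-0.021100, 0.591300) → end (x,ẋ)=(0.259192, 1.263524)
phase 2: p=0.2360, T=0.355, ωT=1.567751, cosh=2.502182, sinh=2.293668; start (x,ẋ)=(0.259192, 1.263524) → end (x,ẋ)=(0.950273, 3.396480)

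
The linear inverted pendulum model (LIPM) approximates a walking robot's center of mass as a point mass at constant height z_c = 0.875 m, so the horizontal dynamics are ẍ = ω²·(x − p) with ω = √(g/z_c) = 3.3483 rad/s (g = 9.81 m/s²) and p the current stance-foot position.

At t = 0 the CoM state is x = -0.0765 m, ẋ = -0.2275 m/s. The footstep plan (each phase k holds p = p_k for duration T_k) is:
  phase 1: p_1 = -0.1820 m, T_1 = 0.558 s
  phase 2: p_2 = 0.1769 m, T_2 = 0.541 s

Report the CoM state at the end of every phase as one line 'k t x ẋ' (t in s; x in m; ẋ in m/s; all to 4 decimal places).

1 0.5580 -0.0470 0.3624
2 1.0990 -0.2040 -1.0937

phase 1: p=-0.1820, T=0.558, ωT=1.868351, cosh=3.315993, sinh=3.161615; start (x,ẋ)=(-0.076500, -0.227500) → end (x,ẋ)=(-0.046978, 0.362438)
phase 2: p=0.1769, T=0.541, ωT=1.811430, cosh=3.141307, sinh=2.977887; start (x,ẋ)=(-0.046978, 0.362438) → end (x,ẋ)=(-0.204028, -1.093730)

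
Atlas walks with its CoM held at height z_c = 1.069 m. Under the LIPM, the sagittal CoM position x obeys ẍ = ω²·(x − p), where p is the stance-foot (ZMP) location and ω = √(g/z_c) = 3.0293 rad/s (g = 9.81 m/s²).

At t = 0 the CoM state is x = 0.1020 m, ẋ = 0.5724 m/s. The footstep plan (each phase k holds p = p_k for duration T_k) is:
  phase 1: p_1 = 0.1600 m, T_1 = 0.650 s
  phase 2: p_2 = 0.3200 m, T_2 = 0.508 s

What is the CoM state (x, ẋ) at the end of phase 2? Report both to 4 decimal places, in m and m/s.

phase 1: p=0.1600, T=0.650, ωT=1.969045, cosh=3.651711, sinh=3.512121; start (x,ẋ)=(0.102000, 0.572400) → end (x,ẋ)=(0.611832, 1.473162)
phase 2: p=0.3200, T=0.508, ωT=1.538884, cosh=2.437005, sinh=2.222384; start (x,ẋ)=(0.611832, 1.473162) → end (x,ẋ)=(2.111951, 5.554794)

x = 2.1120, ẋ = 5.5548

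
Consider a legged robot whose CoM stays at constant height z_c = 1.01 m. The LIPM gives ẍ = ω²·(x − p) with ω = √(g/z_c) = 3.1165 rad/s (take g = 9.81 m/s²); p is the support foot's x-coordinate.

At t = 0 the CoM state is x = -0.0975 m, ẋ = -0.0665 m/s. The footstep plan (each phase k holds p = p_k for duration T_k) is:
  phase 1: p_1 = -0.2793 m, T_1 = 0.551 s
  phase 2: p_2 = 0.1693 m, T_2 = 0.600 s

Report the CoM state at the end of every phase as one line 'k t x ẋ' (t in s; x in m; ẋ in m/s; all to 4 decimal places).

phase 1: p=-0.2793, T=0.551, ωT=1.717191, cosh=2.874218, sinh=2.694648; start (x,ẋ)=(-0.097500, -0.066500) → end (x,ẋ)=(0.185734, 1.335598)
phase 2: p=0.1693, T=0.600, ωT=1.869900, cosh=3.320893, sinh=3.166754; start (x,ẋ)=(0.185734, 1.335598) → end (x,ẋ)=(1.581011, 4.597570)

1 0.5510 0.1857 1.3356
2 1.1510 1.5810 4.5976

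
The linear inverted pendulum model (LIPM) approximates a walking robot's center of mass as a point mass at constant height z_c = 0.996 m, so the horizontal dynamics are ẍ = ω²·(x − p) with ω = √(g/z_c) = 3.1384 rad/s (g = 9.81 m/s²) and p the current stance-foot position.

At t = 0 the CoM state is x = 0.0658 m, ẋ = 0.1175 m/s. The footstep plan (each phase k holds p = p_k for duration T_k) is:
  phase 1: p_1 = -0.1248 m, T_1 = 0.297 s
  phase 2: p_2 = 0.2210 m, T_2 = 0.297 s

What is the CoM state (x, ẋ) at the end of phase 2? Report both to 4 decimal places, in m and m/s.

x = 0.4612, ẋ = 1.1066

phase 1: p=-0.1248, T=0.297, ωT=0.932105, cosh=1.466787, sinh=1.073063; start (x,ẋ)=(0.065800, 0.117500) → end (x,ẋ)=(0.194944, 0.814231)
phase 2: p=0.2210, T=0.297, ωT=0.932105, cosh=1.466787, sinh=1.073063; start (x,ẋ)=(0.194944, 0.814231) → end (x,ẋ)=(0.461179, 1.106556)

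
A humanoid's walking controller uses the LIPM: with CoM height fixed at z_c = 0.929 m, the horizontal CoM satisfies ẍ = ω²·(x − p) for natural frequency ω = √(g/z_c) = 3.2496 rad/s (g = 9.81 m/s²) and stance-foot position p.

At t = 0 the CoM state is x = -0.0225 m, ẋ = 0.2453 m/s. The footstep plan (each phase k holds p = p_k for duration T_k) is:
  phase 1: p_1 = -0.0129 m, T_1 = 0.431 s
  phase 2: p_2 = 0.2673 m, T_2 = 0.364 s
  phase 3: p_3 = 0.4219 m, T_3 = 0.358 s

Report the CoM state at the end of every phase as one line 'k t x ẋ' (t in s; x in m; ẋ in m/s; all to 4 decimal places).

1 0.4310 0.1103 0.4684
2 0.7950 0.2002 0.0817
3 1.1530 0.0687 -0.8970

phase 1: p=-0.0129, T=0.431, ωT=1.400578, cosh=2.151999, sinh=1.905544; start (x,ẋ)=(-0.022500, 0.245300) → end (x,ẋ)=(0.110283, 0.468440)
phase 2: p=0.2673, T=0.364, ωT=1.182854, cosh=1.785040, sinh=1.478637; start (x,ẋ)=(0.110283, 0.468440) → end (x,ẋ)=(0.200169, 0.081721)
phase 3: p=0.4219, T=0.358, ωT=1.163357, cosh=1.756547, sinh=1.444112; start (x,ẋ)=(0.200169, 0.081721) → end (x,ẋ)=(0.068735, -0.896992)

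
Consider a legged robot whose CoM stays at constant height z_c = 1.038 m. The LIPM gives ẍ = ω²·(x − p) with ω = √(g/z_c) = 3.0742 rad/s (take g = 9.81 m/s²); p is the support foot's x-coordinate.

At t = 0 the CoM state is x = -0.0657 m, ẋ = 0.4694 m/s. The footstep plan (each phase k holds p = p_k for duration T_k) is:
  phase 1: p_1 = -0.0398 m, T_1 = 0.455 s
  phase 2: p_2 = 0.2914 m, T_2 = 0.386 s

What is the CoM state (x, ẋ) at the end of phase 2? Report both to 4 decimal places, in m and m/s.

x = 0.5328, ẋ = 1.0942

phase 1: p=-0.0398, T=0.455, ωT=1.398761, cosh=2.148541, sinh=1.901638; start (x,ẋ)=(-0.065700, 0.469400) → end (x,ẋ)=(0.194914, 0.857113)
phase 2: p=0.2914, T=0.386, ωT=1.186641, cosh=1.790652, sinh=1.485407; start (x,ẋ)=(0.194914, 0.857113) → end (x,ẋ)=(0.532772, 1.094195)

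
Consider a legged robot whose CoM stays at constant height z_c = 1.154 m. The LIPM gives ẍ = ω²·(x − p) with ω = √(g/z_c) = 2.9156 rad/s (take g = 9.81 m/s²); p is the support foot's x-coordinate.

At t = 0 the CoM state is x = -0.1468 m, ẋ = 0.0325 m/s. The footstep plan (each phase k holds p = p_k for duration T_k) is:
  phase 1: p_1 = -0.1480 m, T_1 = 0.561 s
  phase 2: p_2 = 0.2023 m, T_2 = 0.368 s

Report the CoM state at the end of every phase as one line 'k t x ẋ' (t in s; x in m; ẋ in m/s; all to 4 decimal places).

phase 1: p=-0.1480, T=0.561, ωT=1.635652, cosh=2.663813, sinh=2.468988; start (x,ẋ)=(-0.146800, 0.032500) → end (x,ẋ)=(-0.117282, 0.095212)
phase 2: p=0.2023, T=0.368, ωT=1.072941, cosh=1.632983, sinh=1.290982; start (x,ẋ)=(-0.117282, 0.095212) → end (x,ẋ)=(-0.277413, -1.047422)

1 0.5610 -0.1173 0.0952
2 0.9290 -0.2774 -1.0474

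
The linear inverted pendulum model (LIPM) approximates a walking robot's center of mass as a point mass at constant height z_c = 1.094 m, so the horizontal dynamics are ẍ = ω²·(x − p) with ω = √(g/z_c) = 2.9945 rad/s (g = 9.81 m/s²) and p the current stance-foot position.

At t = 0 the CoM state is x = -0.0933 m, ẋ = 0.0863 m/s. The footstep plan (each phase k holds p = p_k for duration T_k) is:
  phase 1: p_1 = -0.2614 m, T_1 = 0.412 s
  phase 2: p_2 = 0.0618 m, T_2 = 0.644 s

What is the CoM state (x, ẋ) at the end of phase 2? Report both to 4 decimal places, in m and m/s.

x = 1.2555, ẋ = 3.6975

phase 1: p=-0.2614, T=0.412, ωT=1.233734, cosh=1.862616, sinh=1.571413; start (x,ẋ)=(-0.093300, 0.086300) → end (x,ẋ)=(0.096993, 0.951754)
phase 2: p=0.0618, T=0.644, ωT=1.928458, cosh=3.512133, sinh=3.366761; start (x,ẋ)=(0.096993, 0.951754) → end (x,ẋ)=(1.255474, 3.697496)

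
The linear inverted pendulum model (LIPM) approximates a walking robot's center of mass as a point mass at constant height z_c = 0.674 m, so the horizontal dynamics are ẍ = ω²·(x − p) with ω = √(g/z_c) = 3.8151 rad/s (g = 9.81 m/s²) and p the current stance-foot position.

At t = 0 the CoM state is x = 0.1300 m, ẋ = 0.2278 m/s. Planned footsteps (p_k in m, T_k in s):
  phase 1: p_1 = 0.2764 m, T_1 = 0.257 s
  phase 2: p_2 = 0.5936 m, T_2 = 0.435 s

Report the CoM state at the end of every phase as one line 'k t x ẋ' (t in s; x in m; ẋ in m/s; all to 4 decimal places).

phase 1: p=0.2764, T=0.257, ωT=0.980481, cosh=1.520434, sinh=1.145303; start (x,ẋ)=(0.130000, 0.227800) → end (x,ẋ)=(0.122195, -0.293332)
phase 2: p=0.5936, T=0.435, ωT=1.659569, cosh=2.723631, sinh=2.533410; start (x,ẋ)=(0.122195, -0.293332) → end (x,ẋ)=(-0.885121, -5.355162)

1 0.2570 0.1222 -0.2933
2 0.6920 -0.8851 -5.3552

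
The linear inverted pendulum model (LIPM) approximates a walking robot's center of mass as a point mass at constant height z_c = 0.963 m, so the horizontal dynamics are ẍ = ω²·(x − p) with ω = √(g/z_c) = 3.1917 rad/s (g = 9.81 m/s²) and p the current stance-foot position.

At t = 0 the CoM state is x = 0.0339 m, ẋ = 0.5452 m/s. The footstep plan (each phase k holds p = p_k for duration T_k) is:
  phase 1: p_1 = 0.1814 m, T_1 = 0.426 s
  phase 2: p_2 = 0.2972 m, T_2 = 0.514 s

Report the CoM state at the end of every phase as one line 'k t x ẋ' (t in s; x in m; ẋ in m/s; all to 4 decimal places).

phase 1: p=0.1814, T=0.426, ωT=1.359664, cosh=2.075816, sinh=1.819069; start (x,ẋ)=(0.033900, 0.545200) → end (x,ẋ)=(0.185947, 0.275361)
phase 2: p=0.2972, T=0.514, ωT=1.640534, cosh=2.675899, sinh=2.482023; start (x,ẋ)=(0.185947, 0.275361) → end (x,ẋ)=(0.213633, -0.144493)

1 0.4260 0.1859 0.2754
2 0.9400 0.2136 -0.1445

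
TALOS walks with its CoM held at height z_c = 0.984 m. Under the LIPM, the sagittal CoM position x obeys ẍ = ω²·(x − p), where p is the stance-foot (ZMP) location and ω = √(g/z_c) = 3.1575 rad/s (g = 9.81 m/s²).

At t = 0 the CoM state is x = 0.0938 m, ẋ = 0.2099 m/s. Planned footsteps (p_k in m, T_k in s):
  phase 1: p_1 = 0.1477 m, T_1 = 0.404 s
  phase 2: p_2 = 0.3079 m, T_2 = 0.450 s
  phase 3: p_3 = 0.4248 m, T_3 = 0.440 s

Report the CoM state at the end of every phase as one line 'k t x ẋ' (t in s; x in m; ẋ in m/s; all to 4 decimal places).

phase 1: p=0.1477, T=0.404, ωT=1.275630, cosh=1.930106, sinh=1.650851; start (x,ẋ)=(0.093800, 0.209900) → end (x,ẋ)=(0.153410, 0.124172)
phase 2: p=0.3079, T=0.450, ωT=1.420875, cosh=2.191122, sinh=1.949620; start (x,ẋ)=(0.153410, 0.124172) → end (x,ẋ)=(0.046065, -0.678950)
phase 3: p=0.4248, T=0.440, ωT=1.389300, cosh=2.130645, sinh=1.881395; start (x,ẋ)=(0.046065, -0.678950) → end (x,ẋ)=(-0.786702, -3.696479)

1 0.4040 0.1534 0.1242
2 0.8540 0.0461 -0.6790
3 1.2940 -0.7867 -3.6965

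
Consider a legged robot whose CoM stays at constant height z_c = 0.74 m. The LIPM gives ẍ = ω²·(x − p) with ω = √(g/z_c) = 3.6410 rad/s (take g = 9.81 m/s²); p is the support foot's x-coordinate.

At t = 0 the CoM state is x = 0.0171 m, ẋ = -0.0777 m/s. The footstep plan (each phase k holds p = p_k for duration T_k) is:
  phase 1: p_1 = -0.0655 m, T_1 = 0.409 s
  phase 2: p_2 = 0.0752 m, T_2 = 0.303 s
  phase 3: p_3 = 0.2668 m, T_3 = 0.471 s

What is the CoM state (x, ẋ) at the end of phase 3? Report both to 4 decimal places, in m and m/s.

phase 1: p=-0.0655, T=0.409, ωT=1.489169, cosh=2.329485, sinh=2.103925; start (x,ẋ)=(0.017100, -0.077700) → end (x,ẋ)=(0.082017, 0.451747)
phase 2: p=0.0752, T=0.303, ωT=1.103223, cosh=1.672832, sinh=1.341032; start (x,ẋ)=(0.082017, 0.451747) → end (x,ẋ)=(0.252989, 0.788983)
phase 3: p=0.2668, T=0.471, ωT=1.714911, cosh=2.868080, sinh=2.688101; start (x,ẋ)=(0.252989, 0.788983) → end (x,ẋ)=(0.809684, 2.127691)

x = 0.8097, ẋ = 2.1277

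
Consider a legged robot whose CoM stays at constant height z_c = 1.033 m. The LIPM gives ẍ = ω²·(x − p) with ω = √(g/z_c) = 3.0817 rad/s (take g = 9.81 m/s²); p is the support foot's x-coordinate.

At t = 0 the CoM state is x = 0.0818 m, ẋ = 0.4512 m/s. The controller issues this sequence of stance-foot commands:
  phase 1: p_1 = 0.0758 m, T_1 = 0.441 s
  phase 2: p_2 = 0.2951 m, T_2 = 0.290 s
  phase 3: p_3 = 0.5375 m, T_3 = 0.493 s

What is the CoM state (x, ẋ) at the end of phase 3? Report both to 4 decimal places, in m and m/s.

phase 1: p=0.0758, T=0.441, ωT=1.359030, cosh=2.074662, sinh=1.817752; start (x,ẋ)=(0.081800, 0.451200) → end (x,ẋ)=(0.354390, 0.969698)
phase 2: p=0.2951, T=0.290, ωT=0.893693, cosh=1.426641, sinh=1.017499; start (x,ẋ)=(0.354390, 0.969698) → end (x,ẋ)=(0.699855, 1.569322)
phase 3: p=0.5375, T=0.493, ωT=1.519278, cosh=2.393898, sinh=2.175028; start (x,ẋ)=(0.699855, 1.569322) → end (x,ẋ)=(2.033771, 4.845028)

x = 2.0338, ẋ = 4.8450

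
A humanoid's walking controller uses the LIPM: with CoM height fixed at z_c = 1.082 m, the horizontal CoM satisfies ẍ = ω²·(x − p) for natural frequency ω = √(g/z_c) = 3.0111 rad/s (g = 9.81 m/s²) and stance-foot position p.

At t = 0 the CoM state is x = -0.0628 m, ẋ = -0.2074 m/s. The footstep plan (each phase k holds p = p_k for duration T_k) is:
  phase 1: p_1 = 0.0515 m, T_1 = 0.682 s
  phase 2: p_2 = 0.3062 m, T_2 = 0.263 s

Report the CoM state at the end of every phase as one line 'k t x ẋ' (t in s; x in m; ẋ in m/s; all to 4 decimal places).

1 0.6820 -0.6654 -2.1412
2 0.9450 -1.6102 -5.4151

phase 1: p=0.0515, T=0.682, ωT=2.053570, cosh=3.961980, sinh=3.833704; start (x,ẋ)=(-0.062800, -0.207400) → end (x,ẋ)=(-0.665414, -2.141156)
phase 2: p=0.3062, T=0.263, ωT=0.791919, cosh=1.330302, sinh=0.877327; start (x,ẋ)=(-0.665414, -2.141156) → end (x,ẋ)=(-1.610197, -5.415116)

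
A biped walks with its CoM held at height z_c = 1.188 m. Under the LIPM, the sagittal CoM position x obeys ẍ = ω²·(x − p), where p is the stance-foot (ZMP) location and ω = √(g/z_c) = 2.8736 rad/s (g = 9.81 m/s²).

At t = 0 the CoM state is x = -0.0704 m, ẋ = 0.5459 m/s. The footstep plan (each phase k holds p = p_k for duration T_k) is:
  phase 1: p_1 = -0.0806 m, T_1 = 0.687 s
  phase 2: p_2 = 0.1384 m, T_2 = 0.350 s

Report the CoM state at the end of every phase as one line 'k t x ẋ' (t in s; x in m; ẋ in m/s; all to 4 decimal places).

phase 1: p=-0.0806, T=0.687, ωT=1.974163, cosh=3.669735, sinh=3.530857; start (x,ẋ)=(-0.070400, 0.545900) → end (x,ẋ)=(0.627591, 2.106800)
phase 2: p=0.1384, T=0.350, ωT=1.005760, cosh=1.549875, sinh=1.184109; start (x,ẋ)=(0.627591, 2.106800) → end (x,ẋ)=(1.764723, 4.929826)

1 0.6870 0.6276 2.1068
2 1.0370 1.7647 4.9298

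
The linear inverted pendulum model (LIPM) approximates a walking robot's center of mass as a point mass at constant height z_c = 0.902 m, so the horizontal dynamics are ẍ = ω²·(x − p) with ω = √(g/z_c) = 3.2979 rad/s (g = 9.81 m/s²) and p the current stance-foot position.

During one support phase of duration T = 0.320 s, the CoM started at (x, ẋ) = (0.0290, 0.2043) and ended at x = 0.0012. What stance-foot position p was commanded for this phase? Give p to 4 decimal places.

p = 0.2026

ωT = 3.2979·0.320 = 1.055328; cosh(ωT) = 1.610498, sinh(ωT) = 1.262420
x(T) = p + (x₀−p)·cosh(ωT) + (ẋ₀/ω)·sinh(ωT) ⇒ p·(1 − cosh) = x(T) − x₀·cosh − (ẋ₀/ω)·sinh
numerator   = 0.0012 − (0.0290)·1.610498 − (0.2043/3.2979)·1.262420 = -0.123709
denominator = 1 − 1.610498 = -0.610498
p = -0.123709 / -0.610498 = 0.2026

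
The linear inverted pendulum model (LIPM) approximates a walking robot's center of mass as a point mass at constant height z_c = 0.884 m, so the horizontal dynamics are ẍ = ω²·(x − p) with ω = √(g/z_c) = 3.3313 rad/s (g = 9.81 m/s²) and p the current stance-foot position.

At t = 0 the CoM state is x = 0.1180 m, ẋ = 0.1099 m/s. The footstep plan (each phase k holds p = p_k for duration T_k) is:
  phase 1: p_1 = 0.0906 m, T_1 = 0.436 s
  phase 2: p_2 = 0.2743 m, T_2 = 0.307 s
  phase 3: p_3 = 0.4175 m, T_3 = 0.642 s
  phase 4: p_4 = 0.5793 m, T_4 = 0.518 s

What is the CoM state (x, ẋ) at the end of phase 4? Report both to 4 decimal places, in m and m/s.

phase 1: p=0.0906, T=0.436, ωT=1.452447, cosh=2.253778, sinh=2.019781; start (x,ẋ)=(0.118000, 0.109900) → end (x,ẋ)=(0.218986, 0.432051)
phase 2: p=0.2743, T=0.307, ωT=1.022709, cosh=1.570169, sinh=1.210549; start (x,ẋ)=(0.218986, 0.432051) → end (x,ẋ)=(0.344450, 0.455329)
phase 3: p=0.4175, T=0.642, ωT=2.138695, cosh=4.303079, sinh=4.185271; start (x,ẋ)=(0.344450, 0.455329) → end (x,ẋ)=(0.675210, 0.940821)
phase 4: p=0.5793, T=0.518, ωT=1.725613, cosh=2.897014, sinh=2.718951; start (x,ẋ)=(0.675210, 0.940821) → end (x,ẋ)=(1.625035, 3.594292)

x = 1.6250, ẋ = 3.5943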